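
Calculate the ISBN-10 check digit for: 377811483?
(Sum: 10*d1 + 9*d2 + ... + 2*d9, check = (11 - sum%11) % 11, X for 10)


Weighted sum: 262
262 mod 11 = 9

Check digit: 2


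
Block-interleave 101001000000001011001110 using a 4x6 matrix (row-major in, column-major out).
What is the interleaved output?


Matrix:
  101001
  000000
  001011
  001110
Read columns: 100000001011000100111010

100000001011000100111010


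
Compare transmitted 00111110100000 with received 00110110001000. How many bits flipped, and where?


XOR: 00001000101000

3 error(s) at position(s): 4, 8, 10


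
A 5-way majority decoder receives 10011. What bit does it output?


Ones: 3 out of 5
Threshold: 3

1 (3/5 voted 1)


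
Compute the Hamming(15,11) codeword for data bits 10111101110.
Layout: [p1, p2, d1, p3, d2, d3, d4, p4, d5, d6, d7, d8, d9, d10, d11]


Parity bits: p1=0, p2=1, p3=1, p4=1

011101111101110


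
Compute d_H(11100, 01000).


XOR: 10100
Count of 1s: 2

2


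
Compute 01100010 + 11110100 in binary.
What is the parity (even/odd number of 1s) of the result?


01100010 = 98
11110100 = 244
Sum = 342 = 101010110
1s count = 5

odd parity (5 ones in 101010110)


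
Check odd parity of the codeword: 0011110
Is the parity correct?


Number of 1s: 4

No, parity error (4 ones)


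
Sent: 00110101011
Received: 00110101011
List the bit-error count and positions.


XOR: 00000000000

0 errors (received matches sent)


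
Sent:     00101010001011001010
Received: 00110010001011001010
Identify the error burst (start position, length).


XOR: 00011000000000000000

Burst at position 3, length 2


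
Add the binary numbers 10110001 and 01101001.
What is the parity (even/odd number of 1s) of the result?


10110001 = 177
01101001 = 105
Sum = 282 = 100011010
1s count = 4

even parity (4 ones in 100011010)


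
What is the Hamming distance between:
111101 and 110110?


XOR: 001011
Count of 1s: 3

3


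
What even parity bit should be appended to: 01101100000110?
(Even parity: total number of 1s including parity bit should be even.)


Number of 1s in data: 6
Parity bit: 0

0


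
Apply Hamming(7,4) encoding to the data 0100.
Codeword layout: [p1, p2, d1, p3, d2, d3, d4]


Parity bits: p1=1, p2=0, p3=1

1001100


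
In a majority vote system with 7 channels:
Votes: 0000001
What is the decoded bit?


Ones: 1 out of 7
Threshold: 4

0 (1/7 voted 1)


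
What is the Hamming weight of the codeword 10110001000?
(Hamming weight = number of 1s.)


Counting 1s in 10110001000

4


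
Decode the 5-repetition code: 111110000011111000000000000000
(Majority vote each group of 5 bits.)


Groups: 11111, 00000, 11111, 00000, 00000, 00000
Majority votes: 101000

101000


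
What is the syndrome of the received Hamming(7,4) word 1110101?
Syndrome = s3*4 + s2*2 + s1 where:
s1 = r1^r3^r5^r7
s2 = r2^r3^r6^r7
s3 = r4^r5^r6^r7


s1=0, s2=1, s3=0

Syndrome = 2 (error at position 2)


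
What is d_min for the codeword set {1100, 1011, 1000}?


Comparing all pairs, minimum distance: 1
Can detect 0 errors, correct 0 errors

1


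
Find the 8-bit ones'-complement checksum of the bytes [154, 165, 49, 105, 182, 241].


Sum = 896 mod 256 = 128
Complement = 127

127


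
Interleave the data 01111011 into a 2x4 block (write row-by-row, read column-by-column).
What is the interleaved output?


Matrix:
  0111
  1011
Read columns: 01101111

01101111


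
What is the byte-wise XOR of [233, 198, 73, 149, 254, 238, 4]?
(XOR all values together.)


XOR chain: 233 ^ 198 ^ 73 ^ 149 ^ 254 ^ 238 ^ 4 = 231

231


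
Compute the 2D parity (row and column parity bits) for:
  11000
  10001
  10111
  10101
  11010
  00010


Row parities: 000111
Column parities: 10011

Row P: 000111, Col P: 10011, Corner: 1


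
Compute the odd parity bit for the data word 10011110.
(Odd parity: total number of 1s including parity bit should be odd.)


Number of 1s in data: 5
Parity bit: 0

0


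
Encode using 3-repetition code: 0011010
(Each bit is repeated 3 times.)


Each bit -> 3 copies

000000111111000111000


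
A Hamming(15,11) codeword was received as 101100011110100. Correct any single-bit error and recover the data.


Syndrome = 11: error at position 11

Data: 10001100100 (corrected bit 11)


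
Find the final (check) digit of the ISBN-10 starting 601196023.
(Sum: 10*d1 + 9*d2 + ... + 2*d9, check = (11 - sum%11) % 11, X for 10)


Weighted sum: 171
171 mod 11 = 6

Check digit: 5


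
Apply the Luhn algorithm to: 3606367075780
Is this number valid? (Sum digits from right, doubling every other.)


Luhn sum = 44
44 mod 10 = 4

Invalid (Luhn sum mod 10 = 4)


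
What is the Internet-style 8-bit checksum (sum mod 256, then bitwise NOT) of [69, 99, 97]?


Sum = 265 mod 256 = 9
Complement = 246

246


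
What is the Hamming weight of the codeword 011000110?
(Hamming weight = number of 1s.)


Counting 1s in 011000110

4


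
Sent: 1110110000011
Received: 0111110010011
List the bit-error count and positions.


XOR: 1001000010000

3 error(s) at position(s): 0, 3, 8


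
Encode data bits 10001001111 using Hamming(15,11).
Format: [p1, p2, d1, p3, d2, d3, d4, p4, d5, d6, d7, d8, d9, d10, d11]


Parity bits: p1=0, p2=1, p3=0, p4=1

011000011001111


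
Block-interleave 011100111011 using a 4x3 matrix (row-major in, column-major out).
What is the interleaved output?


Matrix:
  011
  100
  111
  011
Read columns: 011010111011

011010111011


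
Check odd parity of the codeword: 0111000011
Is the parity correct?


Number of 1s: 5

Yes, parity is correct (5 ones)


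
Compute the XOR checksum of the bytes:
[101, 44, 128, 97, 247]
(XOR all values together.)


XOR chain: 101 ^ 44 ^ 128 ^ 97 ^ 247 = 95

95


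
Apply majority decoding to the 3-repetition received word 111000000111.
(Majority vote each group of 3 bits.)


Groups: 111, 000, 000, 111
Majority votes: 1001

1001


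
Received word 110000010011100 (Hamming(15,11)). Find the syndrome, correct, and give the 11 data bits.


Syndrome = 1: error at position 1

Data: 00000011100 (corrected bit 1)


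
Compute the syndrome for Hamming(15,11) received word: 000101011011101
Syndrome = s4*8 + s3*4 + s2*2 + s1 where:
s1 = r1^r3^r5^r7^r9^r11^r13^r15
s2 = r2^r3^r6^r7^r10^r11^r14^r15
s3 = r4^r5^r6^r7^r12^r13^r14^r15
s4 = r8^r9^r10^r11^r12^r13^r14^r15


s1=0, s2=1, s3=1, s4=0

Syndrome = 6 (error at position 6)


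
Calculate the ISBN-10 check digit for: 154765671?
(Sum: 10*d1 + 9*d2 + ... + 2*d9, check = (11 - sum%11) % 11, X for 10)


Weighted sum: 244
244 mod 11 = 2

Check digit: 9


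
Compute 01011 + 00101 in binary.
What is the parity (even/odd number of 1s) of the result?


01011 = 11
00101 = 5
Sum = 16 = 10000
1s count = 1

odd parity (1 ones in 10000)


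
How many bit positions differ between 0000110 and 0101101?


XOR: 0101011
Count of 1s: 4

4


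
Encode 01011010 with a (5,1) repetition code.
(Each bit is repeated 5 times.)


Each bit -> 5 copies

0000011111000001111111111000001111100000


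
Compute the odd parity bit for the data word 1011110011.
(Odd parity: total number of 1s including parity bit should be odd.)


Number of 1s in data: 7
Parity bit: 0

0


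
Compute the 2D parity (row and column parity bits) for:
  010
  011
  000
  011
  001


Row parities: 10001
Column parities: 011

Row P: 10001, Col P: 011, Corner: 0


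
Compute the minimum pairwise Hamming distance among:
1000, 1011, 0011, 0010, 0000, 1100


Comparing all pairs, minimum distance: 1
Can detect 0 errors, correct 0 errors

1


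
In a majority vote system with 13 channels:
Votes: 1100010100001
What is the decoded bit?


Ones: 5 out of 13
Threshold: 7

0 (5/13 voted 1)


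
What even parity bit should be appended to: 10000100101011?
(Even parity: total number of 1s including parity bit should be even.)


Number of 1s in data: 6
Parity bit: 0

0


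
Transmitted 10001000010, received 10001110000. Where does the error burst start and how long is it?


XOR: 00000110010

Burst at position 5, length 5


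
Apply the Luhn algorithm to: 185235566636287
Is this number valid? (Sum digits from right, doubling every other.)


Luhn sum = 60
60 mod 10 = 0

Valid (Luhn sum mod 10 = 0)


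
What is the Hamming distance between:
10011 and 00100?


XOR: 10111
Count of 1s: 4

4


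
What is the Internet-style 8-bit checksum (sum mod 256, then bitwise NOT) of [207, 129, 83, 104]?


Sum = 523 mod 256 = 11
Complement = 244

244


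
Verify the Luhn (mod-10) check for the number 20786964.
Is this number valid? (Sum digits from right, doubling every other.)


Luhn sum = 36
36 mod 10 = 6

Invalid (Luhn sum mod 10 = 6)


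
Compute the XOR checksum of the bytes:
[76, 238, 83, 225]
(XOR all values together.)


XOR chain: 76 ^ 238 ^ 83 ^ 225 = 16

16


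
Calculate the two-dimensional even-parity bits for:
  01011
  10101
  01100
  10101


Row parities: 1101
Column parities: 00111

Row P: 1101, Col P: 00111, Corner: 1


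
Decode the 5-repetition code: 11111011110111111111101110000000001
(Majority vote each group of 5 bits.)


Groups: 11111, 01111, 01111, 11111, 10111, 00000, 00001
Majority votes: 1111100

1111100


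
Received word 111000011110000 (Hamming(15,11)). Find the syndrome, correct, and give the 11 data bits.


Syndrome = 0: no error detected

Data: 10001110000 (no errors)


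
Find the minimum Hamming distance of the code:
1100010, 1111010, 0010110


Comparing all pairs, minimum distance: 2
Can detect 1 errors, correct 0 errors

2


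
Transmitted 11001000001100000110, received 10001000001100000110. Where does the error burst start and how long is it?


XOR: 01000000000000000000

Burst at position 1, length 1


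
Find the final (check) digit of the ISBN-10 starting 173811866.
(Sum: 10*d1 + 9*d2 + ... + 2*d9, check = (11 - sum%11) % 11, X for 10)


Weighted sum: 226
226 mod 11 = 6

Check digit: 5


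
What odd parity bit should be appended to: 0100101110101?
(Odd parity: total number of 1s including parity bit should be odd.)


Number of 1s in data: 7
Parity bit: 0

0


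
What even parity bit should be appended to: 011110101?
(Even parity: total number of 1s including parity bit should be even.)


Number of 1s in data: 6
Parity bit: 0

0


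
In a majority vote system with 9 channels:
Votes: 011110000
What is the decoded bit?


Ones: 4 out of 9
Threshold: 5

0 (4/9 voted 1)


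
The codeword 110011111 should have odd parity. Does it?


Number of 1s: 7

Yes, parity is correct (7 ones)


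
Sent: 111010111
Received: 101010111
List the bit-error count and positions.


XOR: 010000000

1 error(s) at position(s): 1


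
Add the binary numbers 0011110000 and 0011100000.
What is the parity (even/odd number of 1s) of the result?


0011110000 = 240
0011100000 = 224
Sum = 464 = 111010000
1s count = 4

even parity (4 ones in 111010000)


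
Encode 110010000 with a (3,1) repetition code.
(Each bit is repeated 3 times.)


Each bit -> 3 copies

111111000000111000000000000


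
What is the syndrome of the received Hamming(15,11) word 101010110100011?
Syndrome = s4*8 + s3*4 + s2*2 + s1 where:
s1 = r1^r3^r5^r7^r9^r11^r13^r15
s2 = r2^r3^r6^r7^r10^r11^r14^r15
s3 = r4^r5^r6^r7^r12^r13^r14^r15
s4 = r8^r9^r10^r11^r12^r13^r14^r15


s1=1, s2=1, s3=0, s4=0

Syndrome = 3 (error at position 3)


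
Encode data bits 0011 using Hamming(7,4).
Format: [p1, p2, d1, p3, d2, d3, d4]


Parity bits: p1=1, p2=0, p3=0

1000011


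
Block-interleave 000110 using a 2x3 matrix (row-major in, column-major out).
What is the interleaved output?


Matrix:
  000
  110
Read columns: 010100

010100


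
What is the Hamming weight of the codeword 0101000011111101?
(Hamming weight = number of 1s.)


Counting 1s in 0101000011111101

9


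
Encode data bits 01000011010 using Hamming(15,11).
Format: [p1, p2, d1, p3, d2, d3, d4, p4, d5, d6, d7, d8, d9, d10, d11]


Parity bits: p1=0, p2=0, p3=1, p4=1

000110010011010


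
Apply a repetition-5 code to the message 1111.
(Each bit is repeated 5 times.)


Each bit -> 5 copies

11111111111111111111


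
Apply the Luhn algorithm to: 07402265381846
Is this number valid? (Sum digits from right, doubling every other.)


Luhn sum = 67
67 mod 10 = 7

Invalid (Luhn sum mod 10 = 7)


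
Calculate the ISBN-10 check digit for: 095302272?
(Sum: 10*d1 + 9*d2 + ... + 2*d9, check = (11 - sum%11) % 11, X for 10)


Weighted sum: 185
185 mod 11 = 9

Check digit: 2


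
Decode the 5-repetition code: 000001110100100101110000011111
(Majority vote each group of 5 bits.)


Groups: 00000, 11101, 00100, 10111, 00000, 11111
Majority votes: 010101

010101


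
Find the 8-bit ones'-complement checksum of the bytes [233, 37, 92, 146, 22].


Sum = 530 mod 256 = 18
Complement = 237

237


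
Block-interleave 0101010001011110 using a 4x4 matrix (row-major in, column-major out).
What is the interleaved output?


Matrix:
  0101
  0100
  0101
  1110
Read columns: 0001111100011010

0001111100011010


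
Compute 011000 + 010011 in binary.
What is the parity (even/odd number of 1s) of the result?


011000 = 24
010011 = 19
Sum = 43 = 101011
1s count = 4

even parity (4 ones in 101011)


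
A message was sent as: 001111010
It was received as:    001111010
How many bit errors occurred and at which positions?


XOR: 000000000

0 errors (received matches sent)


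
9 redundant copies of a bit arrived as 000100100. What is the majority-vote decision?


Ones: 2 out of 9
Threshold: 5

0 (2/9 voted 1)


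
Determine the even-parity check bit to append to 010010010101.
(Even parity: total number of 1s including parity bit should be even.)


Number of 1s in data: 5
Parity bit: 1

1


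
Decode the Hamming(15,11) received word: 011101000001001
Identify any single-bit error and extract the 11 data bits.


Syndrome = 0: no error detected

Data: 10100001001 (no errors)


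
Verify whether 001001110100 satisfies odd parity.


Number of 1s: 5

Yes, parity is correct (5 ones)


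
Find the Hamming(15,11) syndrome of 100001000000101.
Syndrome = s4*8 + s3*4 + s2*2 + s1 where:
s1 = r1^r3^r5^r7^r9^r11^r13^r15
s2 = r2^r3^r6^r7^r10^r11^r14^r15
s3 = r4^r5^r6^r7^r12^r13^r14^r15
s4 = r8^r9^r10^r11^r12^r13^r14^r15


s1=1, s2=0, s3=1, s4=0

Syndrome = 5 (error at position 5)


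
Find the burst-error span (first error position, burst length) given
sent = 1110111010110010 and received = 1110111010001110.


XOR: 0000000000111100

Burst at position 10, length 4


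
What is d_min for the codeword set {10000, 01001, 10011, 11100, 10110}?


Comparing all pairs, minimum distance: 2
Can detect 1 errors, correct 0 errors

2


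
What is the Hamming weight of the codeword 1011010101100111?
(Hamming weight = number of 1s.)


Counting 1s in 1011010101100111

10


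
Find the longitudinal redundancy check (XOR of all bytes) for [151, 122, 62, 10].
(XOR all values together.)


XOR chain: 151 ^ 122 ^ 62 ^ 10 = 217

217


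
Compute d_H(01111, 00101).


XOR: 01010
Count of 1s: 2

2


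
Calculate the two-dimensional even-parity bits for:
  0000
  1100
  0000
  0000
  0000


Row parities: 00000
Column parities: 1100

Row P: 00000, Col P: 1100, Corner: 0


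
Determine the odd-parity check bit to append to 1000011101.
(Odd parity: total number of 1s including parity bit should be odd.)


Number of 1s in data: 5
Parity bit: 0

0


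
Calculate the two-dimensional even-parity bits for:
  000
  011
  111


Row parities: 001
Column parities: 100

Row P: 001, Col P: 100, Corner: 1


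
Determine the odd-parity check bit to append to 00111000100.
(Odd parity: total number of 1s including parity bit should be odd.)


Number of 1s in data: 4
Parity bit: 1

1


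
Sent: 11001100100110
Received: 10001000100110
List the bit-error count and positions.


XOR: 01000100000000

2 error(s) at position(s): 1, 5


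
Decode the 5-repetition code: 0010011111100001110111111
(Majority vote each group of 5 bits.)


Groups: 00100, 11111, 10000, 11101, 11111
Majority votes: 01011

01011


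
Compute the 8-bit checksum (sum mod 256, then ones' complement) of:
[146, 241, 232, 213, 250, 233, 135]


Sum = 1450 mod 256 = 170
Complement = 85

85


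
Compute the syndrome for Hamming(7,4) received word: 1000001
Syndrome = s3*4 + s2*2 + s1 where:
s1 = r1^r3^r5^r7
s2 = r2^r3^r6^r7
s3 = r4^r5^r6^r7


s1=0, s2=1, s3=1

Syndrome = 6 (error at position 6)


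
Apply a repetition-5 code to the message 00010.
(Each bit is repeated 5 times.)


Each bit -> 5 copies

0000000000000001111100000


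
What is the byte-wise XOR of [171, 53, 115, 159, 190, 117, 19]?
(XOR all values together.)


XOR chain: 171 ^ 53 ^ 115 ^ 159 ^ 190 ^ 117 ^ 19 = 170

170


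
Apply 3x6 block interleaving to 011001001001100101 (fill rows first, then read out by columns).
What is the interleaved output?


Matrix:
  011001
  001001
  100101
Read columns: 001100110001000111

001100110001000111


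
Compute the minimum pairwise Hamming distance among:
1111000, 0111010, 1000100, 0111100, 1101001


Comparing all pairs, minimum distance: 2
Can detect 1 errors, correct 0 errors

2


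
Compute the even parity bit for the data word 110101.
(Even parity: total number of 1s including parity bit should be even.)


Number of 1s in data: 4
Parity bit: 0

0


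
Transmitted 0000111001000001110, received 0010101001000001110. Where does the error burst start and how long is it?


XOR: 0010010000000000000

Burst at position 2, length 4


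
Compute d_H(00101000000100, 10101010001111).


XOR: 10000010001011
Count of 1s: 5

5


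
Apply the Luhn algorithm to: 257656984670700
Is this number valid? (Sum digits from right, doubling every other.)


Luhn sum = 58
58 mod 10 = 8

Invalid (Luhn sum mod 10 = 8)


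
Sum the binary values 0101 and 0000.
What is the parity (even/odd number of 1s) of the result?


0101 = 5
0000 = 0
Sum = 5 = 101
1s count = 2

even parity (2 ones in 101)


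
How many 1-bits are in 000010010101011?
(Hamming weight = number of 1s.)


Counting 1s in 000010010101011

6


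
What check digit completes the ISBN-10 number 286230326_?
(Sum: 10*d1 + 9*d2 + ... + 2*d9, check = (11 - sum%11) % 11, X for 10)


Weighted sum: 202
202 mod 11 = 4

Check digit: 7


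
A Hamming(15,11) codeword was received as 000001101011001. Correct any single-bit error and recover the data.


Syndrome = 0: no error detected

Data: 00111011001 (no errors)


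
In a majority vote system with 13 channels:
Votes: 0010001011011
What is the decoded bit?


Ones: 6 out of 13
Threshold: 7

0 (6/13 voted 1)


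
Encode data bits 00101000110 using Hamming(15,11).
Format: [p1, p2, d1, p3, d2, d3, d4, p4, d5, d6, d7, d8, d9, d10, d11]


Parity bits: p1=0, p2=0, p3=1, p4=1

000101011000110


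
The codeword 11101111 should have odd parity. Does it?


Number of 1s: 7

Yes, parity is correct (7 ones)


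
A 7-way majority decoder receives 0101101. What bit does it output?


Ones: 4 out of 7
Threshold: 4

1 (4/7 voted 1)


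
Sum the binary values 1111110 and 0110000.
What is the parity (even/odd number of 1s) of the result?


1111110 = 126
0110000 = 48
Sum = 174 = 10101110
1s count = 5

odd parity (5 ones in 10101110)


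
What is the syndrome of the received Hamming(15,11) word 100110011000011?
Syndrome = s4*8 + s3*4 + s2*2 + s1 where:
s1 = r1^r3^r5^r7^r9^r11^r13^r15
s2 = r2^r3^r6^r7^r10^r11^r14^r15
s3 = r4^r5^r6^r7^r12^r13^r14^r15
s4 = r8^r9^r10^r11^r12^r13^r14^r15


s1=0, s2=0, s3=0, s4=0

Syndrome = 0 (no error)


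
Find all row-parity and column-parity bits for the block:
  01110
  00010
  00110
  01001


Row parities: 1100
Column parities: 00011

Row P: 1100, Col P: 00011, Corner: 0


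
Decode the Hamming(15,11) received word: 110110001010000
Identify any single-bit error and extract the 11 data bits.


Syndrome = 0: no error detected

Data: 01001010000 (no errors)


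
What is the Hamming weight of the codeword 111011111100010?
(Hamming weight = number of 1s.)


Counting 1s in 111011111100010

10


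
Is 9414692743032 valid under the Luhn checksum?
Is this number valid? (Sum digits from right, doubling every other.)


Luhn sum = 66
66 mod 10 = 6

Invalid (Luhn sum mod 10 = 6)


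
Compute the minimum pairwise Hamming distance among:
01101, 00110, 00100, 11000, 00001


Comparing all pairs, minimum distance: 1
Can detect 0 errors, correct 0 errors

1


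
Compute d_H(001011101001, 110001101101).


XOR: 111010000100
Count of 1s: 5

5


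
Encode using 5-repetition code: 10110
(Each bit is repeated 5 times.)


Each bit -> 5 copies

1111100000111111111100000


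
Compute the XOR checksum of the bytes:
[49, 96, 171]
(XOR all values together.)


XOR chain: 49 ^ 96 ^ 171 = 250

250


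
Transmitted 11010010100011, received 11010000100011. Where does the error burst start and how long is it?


XOR: 00000010000000

Burst at position 6, length 1


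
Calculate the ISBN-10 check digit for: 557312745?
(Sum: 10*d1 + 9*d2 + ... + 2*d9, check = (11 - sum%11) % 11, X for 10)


Weighted sum: 238
238 mod 11 = 7

Check digit: 4


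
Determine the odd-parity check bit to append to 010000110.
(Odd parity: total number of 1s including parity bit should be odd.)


Number of 1s in data: 3
Parity bit: 0

0


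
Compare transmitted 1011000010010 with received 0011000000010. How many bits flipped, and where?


XOR: 1000000010000

2 error(s) at position(s): 0, 8


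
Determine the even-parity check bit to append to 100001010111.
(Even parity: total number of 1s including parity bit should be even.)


Number of 1s in data: 6
Parity bit: 0

0


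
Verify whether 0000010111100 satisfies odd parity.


Number of 1s: 5

Yes, parity is correct (5 ones)


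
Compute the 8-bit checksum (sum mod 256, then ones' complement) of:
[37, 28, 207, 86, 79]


Sum = 437 mod 256 = 181
Complement = 74

74


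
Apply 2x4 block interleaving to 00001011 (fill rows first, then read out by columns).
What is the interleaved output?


Matrix:
  0000
  1011
Read columns: 01000101

01000101


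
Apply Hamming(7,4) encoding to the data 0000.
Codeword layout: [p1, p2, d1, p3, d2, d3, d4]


Parity bits: p1=0, p2=0, p3=0

0000000


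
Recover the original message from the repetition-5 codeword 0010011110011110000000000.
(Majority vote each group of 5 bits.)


Groups: 00100, 11110, 01111, 00000, 00000
Majority votes: 01100

01100


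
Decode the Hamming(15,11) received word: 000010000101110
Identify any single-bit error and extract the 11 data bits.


Syndrome = 0: no error detected

Data: 01000101110 (no errors)


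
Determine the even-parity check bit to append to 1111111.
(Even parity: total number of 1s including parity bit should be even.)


Number of 1s in data: 7
Parity bit: 1

1


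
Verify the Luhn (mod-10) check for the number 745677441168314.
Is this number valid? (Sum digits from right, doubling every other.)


Luhn sum = 72
72 mod 10 = 2

Invalid (Luhn sum mod 10 = 2)


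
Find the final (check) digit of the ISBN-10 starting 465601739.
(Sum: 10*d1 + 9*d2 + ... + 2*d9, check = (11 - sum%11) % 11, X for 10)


Weighted sum: 236
236 mod 11 = 5

Check digit: 6


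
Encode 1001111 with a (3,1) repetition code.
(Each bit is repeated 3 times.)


Each bit -> 3 copies

111000000111111111111


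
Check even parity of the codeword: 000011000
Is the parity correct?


Number of 1s: 2

Yes, parity is correct (2 ones)


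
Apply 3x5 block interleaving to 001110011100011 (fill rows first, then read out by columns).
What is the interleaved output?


Matrix:
  00111
  00111
  00011
Read columns: 000000110111111

000000110111111


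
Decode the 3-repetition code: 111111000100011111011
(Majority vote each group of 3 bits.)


Groups: 111, 111, 000, 100, 011, 111, 011
Majority votes: 1100111

1100111


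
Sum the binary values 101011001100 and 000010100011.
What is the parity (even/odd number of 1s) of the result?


101011001100 = 2764
000010100011 = 163
Sum = 2927 = 101101101111
1s count = 9

odd parity (9 ones in 101101101111)


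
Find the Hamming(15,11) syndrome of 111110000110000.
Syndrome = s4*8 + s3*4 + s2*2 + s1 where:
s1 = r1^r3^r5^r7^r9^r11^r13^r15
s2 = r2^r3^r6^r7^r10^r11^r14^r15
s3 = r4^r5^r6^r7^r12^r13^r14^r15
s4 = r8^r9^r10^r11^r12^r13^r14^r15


s1=0, s2=0, s3=0, s4=0

Syndrome = 0 (no error)


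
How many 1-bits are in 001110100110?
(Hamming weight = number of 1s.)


Counting 1s in 001110100110

6


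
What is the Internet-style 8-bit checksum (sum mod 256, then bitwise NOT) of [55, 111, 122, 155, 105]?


Sum = 548 mod 256 = 36
Complement = 219

219


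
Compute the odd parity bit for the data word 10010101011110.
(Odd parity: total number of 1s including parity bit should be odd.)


Number of 1s in data: 8
Parity bit: 1

1


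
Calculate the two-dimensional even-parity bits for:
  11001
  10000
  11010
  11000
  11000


Row parities: 11100
Column parities: 10011

Row P: 11100, Col P: 10011, Corner: 1


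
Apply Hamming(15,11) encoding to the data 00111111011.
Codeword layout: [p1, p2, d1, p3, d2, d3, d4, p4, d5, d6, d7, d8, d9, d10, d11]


Parity bits: p1=0, p2=0, p3=1, p4=0

000101101111011


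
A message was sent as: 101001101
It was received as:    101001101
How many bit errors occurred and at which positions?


XOR: 000000000

0 errors (received matches sent)


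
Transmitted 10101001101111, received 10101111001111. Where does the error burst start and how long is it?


XOR: 00000110100000

Burst at position 5, length 4


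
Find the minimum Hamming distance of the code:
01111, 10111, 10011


Comparing all pairs, minimum distance: 1
Can detect 0 errors, correct 0 errors

1


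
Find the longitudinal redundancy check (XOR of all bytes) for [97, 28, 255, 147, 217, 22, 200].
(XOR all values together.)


XOR chain: 97 ^ 28 ^ 255 ^ 147 ^ 217 ^ 22 ^ 200 = 22

22


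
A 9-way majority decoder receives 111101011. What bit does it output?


Ones: 7 out of 9
Threshold: 5

1 (7/9 voted 1)


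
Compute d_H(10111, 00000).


XOR: 10111
Count of 1s: 4

4


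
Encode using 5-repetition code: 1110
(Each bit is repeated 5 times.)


Each bit -> 5 copies

11111111111111100000


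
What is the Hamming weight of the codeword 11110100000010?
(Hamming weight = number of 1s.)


Counting 1s in 11110100000010

6


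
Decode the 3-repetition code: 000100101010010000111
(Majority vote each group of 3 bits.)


Groups: 000, 100, 101, 010, 010, 000, 111
Majority votes: 0010001

0010001


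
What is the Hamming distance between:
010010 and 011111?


XOR: 001101
Count of 1s: 3

3


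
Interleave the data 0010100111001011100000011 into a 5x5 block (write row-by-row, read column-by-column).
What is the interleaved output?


Matrix:
  00101
  00111
  00101
  11000
  00011
Read columns: 0001000010111000100111101

0001000010111000100111101


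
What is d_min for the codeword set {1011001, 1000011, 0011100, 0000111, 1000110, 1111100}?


Comparing all pairs, minimum distance: 2
Can detect 1 errors, correct 0 errors

2


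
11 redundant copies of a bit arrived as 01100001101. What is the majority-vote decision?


Ones: 5 out of 11
Threshold: 6

0 (5/11 voted 1)


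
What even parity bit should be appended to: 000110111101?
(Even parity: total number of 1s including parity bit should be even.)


Number of 1s in data: 7
Parity bit: 1

1


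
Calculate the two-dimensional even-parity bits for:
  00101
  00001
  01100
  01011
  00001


Row parities: 01011
Column parities: 00010

Row P: 01011, Col P: 00010, Corner: 1


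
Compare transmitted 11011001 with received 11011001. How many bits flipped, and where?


XOR: 00000000

0 errors (received matches sent)


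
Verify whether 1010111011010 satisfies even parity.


Number of 1s: 8

Yes, parity is correct (8 ones)


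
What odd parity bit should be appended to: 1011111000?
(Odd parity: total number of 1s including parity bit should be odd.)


Number of 1s in data: 6
Parity bit: 1

1


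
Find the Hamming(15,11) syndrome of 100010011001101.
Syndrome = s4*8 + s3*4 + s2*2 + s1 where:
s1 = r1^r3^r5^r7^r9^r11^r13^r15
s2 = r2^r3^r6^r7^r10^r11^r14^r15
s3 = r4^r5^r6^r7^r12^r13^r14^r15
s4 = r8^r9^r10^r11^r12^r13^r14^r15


s1=1, s2=1, s3=0, s4=1

Syndrome = 11 (error at position 11)


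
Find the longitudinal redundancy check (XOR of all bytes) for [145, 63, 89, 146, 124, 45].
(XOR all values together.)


XOR chain: 145 ^ 63 ^ 89 ^ 146 ^ 124 ^ 45 = 52

52


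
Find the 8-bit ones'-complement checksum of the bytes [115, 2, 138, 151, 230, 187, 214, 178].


Sum = 1215 mod 256 = 191
Complement = 64

64


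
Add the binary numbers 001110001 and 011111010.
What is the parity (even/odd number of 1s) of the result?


001110001 = 113
011111010 = 250
Sum = 363 = 101101011
1s count = 6

even parity (6 ones in 101101011)


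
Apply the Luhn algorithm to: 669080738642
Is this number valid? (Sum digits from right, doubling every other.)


Luhn sum = 56
56 mod 10 = 6

Invalid (Luhn sum mod 10 = 6)


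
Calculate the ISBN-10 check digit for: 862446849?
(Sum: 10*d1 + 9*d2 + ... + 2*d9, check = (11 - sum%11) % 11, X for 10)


Weighted sum: 294
294 mod 11 = 8

Check digit: 3


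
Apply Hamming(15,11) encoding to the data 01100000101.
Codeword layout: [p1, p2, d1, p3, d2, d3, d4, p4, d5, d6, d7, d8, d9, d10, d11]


Parity bits: p1=1, p2=0, p3=0, p4=0

100011000000101


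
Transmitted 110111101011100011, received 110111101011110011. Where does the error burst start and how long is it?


XOR: 000000000000010000

Burst at position 13, length 1


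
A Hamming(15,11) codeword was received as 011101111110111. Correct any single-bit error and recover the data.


Syndrome = 8: error at position 8

Data: 10111110111 (corrected bit 8)


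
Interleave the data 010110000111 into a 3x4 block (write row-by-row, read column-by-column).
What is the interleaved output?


Matrix:
  0101
  1000
  0111
Read columns: 010101001101

010101001101


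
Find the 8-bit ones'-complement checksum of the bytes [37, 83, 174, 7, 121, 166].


Sum = 588 mod 256 = 76
Complement = 179

179


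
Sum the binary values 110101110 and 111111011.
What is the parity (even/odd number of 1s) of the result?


110101110 = 430
111111011 = 507
Sum = 937 = 1110101001
1s count = 6

even parity (6 ones in 1110101001)


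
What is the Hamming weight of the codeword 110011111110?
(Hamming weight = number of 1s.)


Counting 1s in 110011111110

9


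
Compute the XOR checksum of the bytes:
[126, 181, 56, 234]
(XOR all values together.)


XOR chain: 126 ^ 181 ^ 56 ^ 234 = 25

25


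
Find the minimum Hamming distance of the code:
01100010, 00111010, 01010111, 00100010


Comparing all pairs, minimum distance: 1
Can detect 0 errors, correct 0 errors

1


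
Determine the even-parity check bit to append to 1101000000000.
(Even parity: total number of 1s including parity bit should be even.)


Number of 1s in data: 3
Parity bit: 1

1


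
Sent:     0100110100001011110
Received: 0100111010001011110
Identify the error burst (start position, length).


XOR: 0000001110000000000

Burst at position 6, length 3


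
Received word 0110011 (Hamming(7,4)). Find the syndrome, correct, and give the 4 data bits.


Syndrome = 0: no error detected

Data: 1011 (no errors)


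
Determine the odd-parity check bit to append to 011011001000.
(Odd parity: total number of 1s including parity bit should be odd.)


Number of 1s in data: 5
Parity bit: 0

0


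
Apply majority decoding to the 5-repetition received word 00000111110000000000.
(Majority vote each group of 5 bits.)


Groups: 00000, 11111, 00000, 00000
Majority votes: 0100

0100


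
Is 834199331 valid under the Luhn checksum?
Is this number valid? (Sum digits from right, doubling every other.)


Luhn sum = 48
48 mod 10 = 8

Invalid (Luhn sum mod 10 = 8)


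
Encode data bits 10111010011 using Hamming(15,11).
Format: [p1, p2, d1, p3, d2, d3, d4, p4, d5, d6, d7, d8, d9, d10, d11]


Parity bits: p1=1, p2=0, p3=0, p4=0

101001101010011


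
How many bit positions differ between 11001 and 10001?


XOR: 01000
Count of 1s: 1

1


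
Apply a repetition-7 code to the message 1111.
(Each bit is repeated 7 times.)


Each bit -> 7 copies

1111111111111111111111111111


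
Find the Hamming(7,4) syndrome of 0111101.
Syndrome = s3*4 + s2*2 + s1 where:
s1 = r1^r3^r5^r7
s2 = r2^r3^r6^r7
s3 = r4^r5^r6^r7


s1=1, s2=1, s3=1

Syndrome = 7 (error at position 7)


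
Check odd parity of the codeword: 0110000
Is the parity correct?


Number of 1s: 2

No, parity error (2 ones)


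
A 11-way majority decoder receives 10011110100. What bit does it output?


Ones: 6 out of 11
Threshold: 6

1 (6/11 voted 1)


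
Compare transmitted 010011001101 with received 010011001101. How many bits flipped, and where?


XOR: 000000000000

0 errors (received matches sent)


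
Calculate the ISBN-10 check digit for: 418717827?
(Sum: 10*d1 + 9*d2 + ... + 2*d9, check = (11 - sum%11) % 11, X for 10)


Weighted sum: 255
255 mod 11 = 2

Check digit: 9


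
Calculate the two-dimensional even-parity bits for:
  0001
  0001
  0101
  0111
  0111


Row parities: 11011
Column parities: 0101

Row P: 11011, Col P: 0101, Corner: 0


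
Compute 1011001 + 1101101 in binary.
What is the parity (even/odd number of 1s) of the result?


1011001 = 89
1101101 = 109
Sum = 198 = 11000110
1s count = 4

even parity (4 ones in 11000110)


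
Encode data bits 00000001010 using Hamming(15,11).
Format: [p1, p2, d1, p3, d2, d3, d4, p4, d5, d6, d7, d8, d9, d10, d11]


Parity bits: p1=0, p2=1, p3=0, p4=0

010000000001010


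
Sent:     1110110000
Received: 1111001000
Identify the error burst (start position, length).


XOR: 0001111000

Burst at position 3, length 4


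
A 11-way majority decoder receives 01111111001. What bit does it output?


Ones: 8 out of 11
Threshold: 6

1 (8/11 voted 1)


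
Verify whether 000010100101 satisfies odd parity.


Number of 1s: 4

No, parity error (4 ones)


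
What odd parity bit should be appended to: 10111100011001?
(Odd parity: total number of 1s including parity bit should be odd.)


Number of 1s in data: 8
Parity bit: 1

1


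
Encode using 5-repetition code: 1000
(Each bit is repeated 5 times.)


Each bit -> 5 copies

11111000000000000000


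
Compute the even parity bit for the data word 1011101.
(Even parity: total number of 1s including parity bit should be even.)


Number of 1s in data: 5
Parity bit: 1

1


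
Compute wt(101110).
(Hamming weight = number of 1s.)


Counting 1s in 101110

4


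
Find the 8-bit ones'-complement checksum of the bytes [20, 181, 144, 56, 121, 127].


Sum = 649 mod 256 = 137
Complement = 118

118


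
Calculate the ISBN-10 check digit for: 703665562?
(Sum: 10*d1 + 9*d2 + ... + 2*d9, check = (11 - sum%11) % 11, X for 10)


Weighted sum: 239
239 mod 11 = 8

Check digit: 3


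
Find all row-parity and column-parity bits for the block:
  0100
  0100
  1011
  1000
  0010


Row parities: 11111
Column parities: 0001

Row P: 11111, Col P: 0001, Corner: 1


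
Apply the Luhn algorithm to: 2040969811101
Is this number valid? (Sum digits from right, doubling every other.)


Luhn sum = 39
39 mod 10 = 9

Invalid (Luhn sum mod 10 = 9)


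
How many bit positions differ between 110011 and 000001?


XOR: 110010
Count of 1s: 3

3


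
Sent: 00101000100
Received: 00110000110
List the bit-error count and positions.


XOR: 00011000010

3 error(s) at position(s): 3, 4, 9


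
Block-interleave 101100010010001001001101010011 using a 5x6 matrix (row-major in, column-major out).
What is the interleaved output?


Matrix:
  101100
  010010
  001001
  001101
  010011
Read columns: 100000100110110100100100100111

100000100110110100100100100111


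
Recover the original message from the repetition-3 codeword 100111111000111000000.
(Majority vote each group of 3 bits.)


Groups: 100, 111, 111, 000, 111, 000, 000
Majority votes: 0110100

0110100


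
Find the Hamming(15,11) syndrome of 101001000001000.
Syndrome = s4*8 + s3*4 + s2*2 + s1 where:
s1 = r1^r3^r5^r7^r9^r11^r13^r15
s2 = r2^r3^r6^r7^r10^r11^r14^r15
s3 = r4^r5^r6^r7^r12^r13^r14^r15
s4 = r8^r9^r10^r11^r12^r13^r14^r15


s1=0, s2=0, s3=0, s4=1

Syndrome = 8 (error at position 8)


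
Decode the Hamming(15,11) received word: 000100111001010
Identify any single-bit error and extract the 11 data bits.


Syndrome = 0: no error detected

Data: 00011001010 (no errors)


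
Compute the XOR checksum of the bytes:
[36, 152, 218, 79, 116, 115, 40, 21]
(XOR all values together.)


XOR chain: 36 ^ 152 ^ 218 ^ 79 ^ 116 ^ 115 ^ 40 ^ 21 = 19

19


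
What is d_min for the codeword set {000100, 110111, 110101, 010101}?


Comparing all pairs, minimum distance: 1
Can detect 0 errors, correct 0 errors

1


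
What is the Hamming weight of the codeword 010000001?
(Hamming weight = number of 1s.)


Counting 1s in 010000001

2


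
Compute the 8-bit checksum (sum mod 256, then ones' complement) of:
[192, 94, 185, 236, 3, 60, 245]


Sum = 1015 mod 256 = 247
Complement = 8

8


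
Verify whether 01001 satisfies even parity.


Number of 1s: 2

Yes, parity is correct (2 ones)


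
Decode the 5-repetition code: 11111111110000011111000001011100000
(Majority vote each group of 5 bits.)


Groups: 11111, 11111, 00000, 11111, 00000, 10111, 00000
Majority votes: 1101010

1101010


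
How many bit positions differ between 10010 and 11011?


XOR: 01001
Count of 1s: 2

2


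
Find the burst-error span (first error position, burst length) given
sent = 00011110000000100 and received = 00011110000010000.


XOR: 00000000000010100

Burst at position 12, length 3


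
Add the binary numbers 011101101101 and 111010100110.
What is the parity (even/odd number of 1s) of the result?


011101101101 = 1901
111010100110 = 3750
Sum = 5651 = 1011000010011
1s count = 6

even parity (6 ones in 1011000010011)


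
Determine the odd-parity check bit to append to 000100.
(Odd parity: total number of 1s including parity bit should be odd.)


Number of 1s in data: 1
Parity bit: 0

0


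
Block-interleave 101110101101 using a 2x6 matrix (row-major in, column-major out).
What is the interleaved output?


Matrix:
  101110
  101101
Read columns: 110011111001

110011111001


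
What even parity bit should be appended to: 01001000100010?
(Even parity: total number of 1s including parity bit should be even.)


Number of 1s in data: 4
Parity bit: 0

0


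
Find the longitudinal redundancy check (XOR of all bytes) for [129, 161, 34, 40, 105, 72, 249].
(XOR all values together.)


XOR chain: 129 ^ 161 ^ 34 ^ 40 ^ 105 ^ 72 ^ 249 = 242

242


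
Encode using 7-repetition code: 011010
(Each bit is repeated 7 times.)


Each bit -> 7 copies

000000011111111111111000000011111110000000


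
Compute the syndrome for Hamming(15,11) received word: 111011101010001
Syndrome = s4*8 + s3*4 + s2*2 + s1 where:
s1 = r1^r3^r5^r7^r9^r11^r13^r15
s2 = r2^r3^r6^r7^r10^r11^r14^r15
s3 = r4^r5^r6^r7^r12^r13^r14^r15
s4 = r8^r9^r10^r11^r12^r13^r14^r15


s1=1, s2=0, s3=0, s4=1

Syndrome = 9 (error at position 9)
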